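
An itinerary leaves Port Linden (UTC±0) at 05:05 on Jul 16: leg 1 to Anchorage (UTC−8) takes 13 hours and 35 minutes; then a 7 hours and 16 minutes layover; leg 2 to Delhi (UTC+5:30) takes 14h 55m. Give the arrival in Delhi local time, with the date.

22:21 on July 17

Port Linden is at UTC+0, so departure is already 05:05 UTC on Jul 16.
Add 13 hours 35 minutes leg 1 → 18:40 UTC.
Add 7 hours and 16 minutes layover in Anchorage → 01:56 UTC (Jul 17).
Add 14 hours and 55 minutes leg 2 → 16:51 UTC.
Delhi is UTC+5:30, so local arrival = 16:51 + 5:30 = 22:21 on Jul 17.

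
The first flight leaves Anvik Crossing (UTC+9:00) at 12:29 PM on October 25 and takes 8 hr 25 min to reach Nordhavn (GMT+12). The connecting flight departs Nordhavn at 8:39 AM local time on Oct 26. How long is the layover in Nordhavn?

Convert departure to UTC: 12:29 PM − 9:00 = 3:29 AM UTC on Oct 25.
Add 8 hours and 25 minutes flight time → 11:54 AM UTC.
Nordhavn is UTC+12:00, so local arrival = 11:54 AM + 12:00 = 11:54 PM on Oct 25.
Layover = 8:39 AM − 11:54 PM (+1 day) = 8 hours 45 minutes.

8 hours 45 minutes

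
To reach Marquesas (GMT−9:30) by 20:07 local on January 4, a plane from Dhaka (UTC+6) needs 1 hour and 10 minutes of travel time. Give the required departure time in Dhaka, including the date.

Target arrival in UTC: 20:07 + 9:30 = 05:37 on Jan 5.
Subtract 1 hour and 10 minutes → departure 04:27 UTC on Jan 5.
Dhaka is UTC+6:00: 04:27 + 6:00 = 10:27 on Jan 5.

10:27 on January 5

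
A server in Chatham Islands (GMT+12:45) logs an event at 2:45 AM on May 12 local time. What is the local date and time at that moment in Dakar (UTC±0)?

2:00 PM on May 11

In UTC: 2:45 AM − 12:45 = 2:00 PM on May 11.
Dakar is UTC+0, so it is 2:00 PM on May 11.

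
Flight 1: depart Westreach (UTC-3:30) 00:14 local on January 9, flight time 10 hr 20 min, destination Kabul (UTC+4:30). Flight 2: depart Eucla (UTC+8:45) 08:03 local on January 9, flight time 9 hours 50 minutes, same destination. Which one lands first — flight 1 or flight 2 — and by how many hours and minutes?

Flight 1 in UTC: 00:14 + 3:30 = 03:44 on Jan 9.
+10 hours 20 minutes → arrive 14:04 UTC on Jan 9.
Flight 2 in UTC: 08:03 − 8:45 = 23:18 on Jan 8.
+9 hours and 50 minutes → arrive 09:08 UTC on Jan 9.
Flight 2 lands earlier by 4 hours 56 minutes.

the second, by 4 hours 56 minutes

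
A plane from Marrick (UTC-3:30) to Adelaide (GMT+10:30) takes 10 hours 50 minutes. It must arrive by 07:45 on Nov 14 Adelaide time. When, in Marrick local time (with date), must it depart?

Target arrival in UTC: 07:45 − 10:30 = 21:15 on Nov 13.
Subtract 10 hours and 50 minutes → departure 10:25 UTC on Nov 13.
Marrick is UTC−3:30: 10:25 − 3:30 = 06:55 on Nov 13.

06:55 on November 13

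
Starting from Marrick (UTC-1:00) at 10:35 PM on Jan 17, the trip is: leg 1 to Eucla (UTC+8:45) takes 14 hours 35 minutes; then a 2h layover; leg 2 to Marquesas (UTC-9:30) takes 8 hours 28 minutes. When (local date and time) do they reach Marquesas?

Convert departure to UTC: 10:35 PM + 1:00 = 11:35 PM UTC on Jan 17.
Add 14 hours and 35 minutes leg 1 → 2:10 PM UTC (Jan 18).
Add 2 hours layover in Eucla → 4:10 PM UTC.
Add 8 hours 28 minutes leg 2 → 12:38 AM UTC (Jan 19).
Marquesas is UTC−9:30, so local arrival = 12:38 AM − 9:30 = 3:08 PM on Jan 18.

3:08 PM on January 18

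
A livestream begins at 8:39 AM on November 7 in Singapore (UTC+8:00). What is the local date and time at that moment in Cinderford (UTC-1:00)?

In UTC: 8:39 AM − 8:00 = 12:39 AM on Nov 7.
Cinderford is UTC−1:00: 12:39 AM − 1:00 = 11:39 PM on Nov 6.

11:39 PM on Nov 6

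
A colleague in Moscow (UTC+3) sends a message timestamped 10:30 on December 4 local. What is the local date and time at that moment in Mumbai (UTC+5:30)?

13:00 on December 4

In UTC: 10:30 − 3:00 = 07:30 on Dec 4.
Mumbai is UTC+5:30: 07:30 + 5:30 = 13:00 on Dec 4.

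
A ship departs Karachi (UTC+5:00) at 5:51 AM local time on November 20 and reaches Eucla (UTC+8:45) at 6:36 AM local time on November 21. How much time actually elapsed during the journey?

21 hours

Departure in UTC: 5:51 AM − 5:00 = 12:51 AM on Nov 20.
Arrival in UTC: 6:36 AM − 8:45 = 9:51 PM on Nov 20.
Elapsed = 9:51 PM − 12:51 AM = 21 hours.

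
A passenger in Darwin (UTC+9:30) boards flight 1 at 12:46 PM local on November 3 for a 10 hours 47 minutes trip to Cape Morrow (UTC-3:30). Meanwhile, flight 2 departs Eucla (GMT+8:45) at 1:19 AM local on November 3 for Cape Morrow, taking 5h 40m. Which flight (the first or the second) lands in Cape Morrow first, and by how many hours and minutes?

the second, by 15 hours 49 minutes

Flight 1 in UTC: 12:46 PM − 9:30 = 3:16 AM on Nov 3.
+10 hours and 47 minutes → arrive 2:03 PM UTC on Nov 3.
Flight 2 in UTC: 1:19 AM − 8:45 = 4:34 PM on Nov 2.
+5 hours and 40 minutes → arrive 10:14 PM UTC on Nov 2.
Flight 2 lands earlier by 15 hours 49 minutes.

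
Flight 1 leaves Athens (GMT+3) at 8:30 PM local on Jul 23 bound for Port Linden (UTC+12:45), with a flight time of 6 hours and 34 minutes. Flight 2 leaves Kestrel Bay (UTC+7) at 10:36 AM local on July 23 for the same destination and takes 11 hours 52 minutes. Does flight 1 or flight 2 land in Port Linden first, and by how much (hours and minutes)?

Flight 1 in UTC: 8:30 PM − 3:00 = 5:30 PM on Jul 23.
+6 hours and 34 minutes → arrive 12:04 AM UTC on Jul 24.
Flight 2 in UTC: 10:36 AM − 7:00 = 3:36 AM on Jul 23.
+11 hours and 52 minutes → arrive 3:28 PM UTC on Jul 23.
Flight 2 lands earlier by 8 hours 36 minutes.

the second, by 8 hours 36 minutes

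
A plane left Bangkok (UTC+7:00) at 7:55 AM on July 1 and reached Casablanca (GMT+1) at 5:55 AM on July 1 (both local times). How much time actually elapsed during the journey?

4 hours

Casablanca is 6:00 behind Bangkok.
Clock-face elapsed time (ignoring zones) is −2 hours.
Actual elapsed = −2 hours + 6:00 = 4 hours.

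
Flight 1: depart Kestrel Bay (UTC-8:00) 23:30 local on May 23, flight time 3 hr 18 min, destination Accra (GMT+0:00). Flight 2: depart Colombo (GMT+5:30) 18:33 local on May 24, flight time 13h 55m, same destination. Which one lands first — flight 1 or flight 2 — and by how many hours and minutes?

Flight 1 in UTC: 23:30 + 8:00 = 07:30 on May 24.
+3 hours 18 minutes → arrive 10:48 UTC on May 24.
Flight 2 in UTC: 18:33 − 5:30 = 13:03 on May 24.
+13 hours 55 minutes → arrive 02:58 UTC on May 25.
Flight 1 lands earlier by 16 hours 10 minutes.

the first, by 16 hours 10 minutes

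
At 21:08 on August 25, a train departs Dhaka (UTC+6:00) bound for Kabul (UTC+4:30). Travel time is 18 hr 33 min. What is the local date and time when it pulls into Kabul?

14:11 on August 26

Convert departure to UTC: 21:08 − 6:00 = 15:08 UTC on Aug 25.
Add 18 hours and 33 minutes travel time → 09:41 UTC (Aug 26).
Kabul is UTC+4:30, so local arrival = 09:41 + 4:30 = 14:11 on Aug 26.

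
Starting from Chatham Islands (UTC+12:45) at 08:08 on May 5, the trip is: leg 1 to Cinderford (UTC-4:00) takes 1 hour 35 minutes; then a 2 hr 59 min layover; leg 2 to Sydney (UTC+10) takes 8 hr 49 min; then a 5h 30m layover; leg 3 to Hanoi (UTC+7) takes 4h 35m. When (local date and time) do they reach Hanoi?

01:51 on May 6

Convert departure to UTC: 08:08 − 12:45 = 19:23 UTC on May 4.
Add 1 hour and 35 minutes leg 1 → 20:58 UTC.
Add 2 hours and 59 minutes layover in Cinderford → 23:57 UTC.
Add 8 hours and 49 minutes leg 2 → 08:46 UTC (May 5).
Add 5 hours and 30 minutes layover in Sydney → 14:16 UTC.
Add 4 hours and 35 minutes leg 3 → 18:51 UTC.
Hanoi is UTC+7:00, so local arrival = 18:51 + 7:00 = 01:51 on May 6.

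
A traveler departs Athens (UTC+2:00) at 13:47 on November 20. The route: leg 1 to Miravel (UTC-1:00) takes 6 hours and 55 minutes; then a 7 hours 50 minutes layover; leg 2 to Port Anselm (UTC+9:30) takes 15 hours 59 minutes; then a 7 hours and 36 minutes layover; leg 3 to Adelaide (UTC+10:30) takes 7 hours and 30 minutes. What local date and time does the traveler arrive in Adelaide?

Convert departure to UTC: 13:47 − 2:00 = 11:47 UTC on Nov 20.
Add 6 hours and 55 minutes leg 1 → 18:42 UTC.
Add 7 hours 50 minutes layover in Miravel → 02:32 UTC (Nov 21).
Add 15 hours 59 minutes leg 2 → 18:31 UTC.
Add 7 hours and 36 minutes layover in Port Anselm → 02:07 UTC (Nov 22).
Add 7 hours 30 minutes leg 3 → 09:37 UTC.
Adelaide is UTC+10:30, so local arrival = 09:37 + 10:30 = 20:07 on Nov 22.

20:07 on Nov 22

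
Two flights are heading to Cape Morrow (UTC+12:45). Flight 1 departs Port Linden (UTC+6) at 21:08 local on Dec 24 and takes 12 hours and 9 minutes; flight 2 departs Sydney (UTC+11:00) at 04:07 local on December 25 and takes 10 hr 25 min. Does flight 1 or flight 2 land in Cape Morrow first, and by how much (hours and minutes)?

Flight 1 in UTC: 21:08 − 6:00 = 15:08 on Dec 24.
+12 hours 9 minutes → arrive 03:17 UTC on Dec 25.
Flight 2 in UTC: 04:07 − 11:00 = 17:07 on Dec 24.
+10 hours 25 minutes → arrive 03:32 UTC on Dec 25.
Flight 1 lands earlier by 15 minutes.

the first, by 15 minutes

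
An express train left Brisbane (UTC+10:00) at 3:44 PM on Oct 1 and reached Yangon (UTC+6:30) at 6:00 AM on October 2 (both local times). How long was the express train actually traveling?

Departure in UTC: 3:44 PM − 10:00 = 5:44 AM on Oct 1.
Arrival in UTC: 6:00 AM − 6:30 = 11:30 PM on Oct 1.
Elapsed = 11:30 PM − 5:44 AM = 17 hours 46 minutes.

17 hours 46 minutes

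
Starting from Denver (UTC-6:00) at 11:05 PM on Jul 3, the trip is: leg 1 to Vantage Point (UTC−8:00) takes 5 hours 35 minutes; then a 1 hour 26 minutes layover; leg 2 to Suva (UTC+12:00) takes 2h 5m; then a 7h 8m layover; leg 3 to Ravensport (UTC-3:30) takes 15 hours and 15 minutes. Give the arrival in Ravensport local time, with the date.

Convert departure to UTC: 11:05 PM + 6:00 = 5:05 AM UTC on Jul 4.
Add 5 hours 35 minutes leg 1 → 10:40 AM UTC.
Add 1 hour and 26 minutes layover in Vantage Point → 12:06 PM UTC.
Add 2 hours 5 minutes leg 2 → 2:11 PM UTC.
Add 7 hours 8 minutes layover in Suva → 9:19 PM UTC.
Add 15 hours 15 minutes leg 3 → 12:34 PM UTC (Jul 5).
Ravensport is UTC−3:30, so local arrival = 12:34 PM − 3:30 = 9:04 AM on Jul 5.

9:04 AM on Jul 5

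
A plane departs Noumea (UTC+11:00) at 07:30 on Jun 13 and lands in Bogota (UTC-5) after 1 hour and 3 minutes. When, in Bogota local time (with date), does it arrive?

Convert departure to UTC: 07:30 − 11:00 = 20:30 UTC on Jun 12.
Add 1 hour 3 minutes travel time → 21:33 UTC.
Bogota is UTC−5:00, so local arrival = 21:33 − 5:00 = 16:33 on Jun 12.

16:33 on Jun 12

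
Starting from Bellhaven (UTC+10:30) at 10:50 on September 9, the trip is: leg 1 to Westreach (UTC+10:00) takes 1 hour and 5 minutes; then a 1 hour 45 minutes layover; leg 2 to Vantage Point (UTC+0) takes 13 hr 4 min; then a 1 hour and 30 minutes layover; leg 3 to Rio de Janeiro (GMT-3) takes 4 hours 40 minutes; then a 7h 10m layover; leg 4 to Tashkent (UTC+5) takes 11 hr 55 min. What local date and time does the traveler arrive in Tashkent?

22:29 on Sep 10

Convert departure to UTC: 10:50 − 10:30 = 00:20 UTC on Sep 9.
Add 1 hour 5 minutes leg 1 → 01:25 UTC.
Add 1 hour 45 minutes layover in Westreach → 03:10 UTC.
Add 13 hours 4 minutes leg 2 → 16:14 UTC.
Add 1 hour 30 minutes layover in Vantage Point → 17:44 UTC.
Add 4 hours and 40 minutes leg 3 → 22:24 UTC.
Add 7 hours and 10 minutes layover in Rio de Janeiro → 05:34 UTC (Sep 10).
Add 11 hours 55 minutes leg 4 → 17:29 UTC.
Tashkent is UTC+5:00, so local arrival = 17:29 + 5:00 = 22:29 on Sep 10.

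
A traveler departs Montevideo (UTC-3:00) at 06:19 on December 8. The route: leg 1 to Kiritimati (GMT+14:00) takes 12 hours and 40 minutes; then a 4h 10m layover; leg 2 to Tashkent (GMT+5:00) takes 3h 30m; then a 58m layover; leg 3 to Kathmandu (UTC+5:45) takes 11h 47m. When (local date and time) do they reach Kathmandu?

00:09 on Dec 10

Convert departure to UTC: 06:19 + 3:00 = 09:19 UTC on Dec 8.
Add 12 hours and 40 minutes leg 1 → 21:59 UTC.
Add 4 hours 10 minutes layover in Kiritimati → 02:09 UTC (Dec 9).
Add 3 hours 30 minutes leg 2 → 05:39 UTC.
Add 58 minutes layover in Tashkent → 06:37 UTC.
Add 11 hours and 47 minutes leg 3 → 18:24 UTC.
Kathmandu is UTC+5:45, so local arrival = 18:24 + 5:45 = 00:09 on Dec 10.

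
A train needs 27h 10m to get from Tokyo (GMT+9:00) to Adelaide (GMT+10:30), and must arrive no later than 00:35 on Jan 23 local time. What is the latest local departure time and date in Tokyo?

Target arrival in UTC: 00:35 − 10:30 = 14:05 on Jan 22.
Subtract 27 hours and 10 minutes → departure 10:55 UTC on Jan 21.
Tokyo is UTC+9:00: 10:55 + 9:00 = 19:55 on Jan 21.

19:55 on January 21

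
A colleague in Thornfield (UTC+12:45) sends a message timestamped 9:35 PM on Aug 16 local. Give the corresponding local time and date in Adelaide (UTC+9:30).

6:20 PM on August 16

In UTC: 9:35 PM − 12:45 = 8:50 AM on Aug 16.
Adelaide is UTC+9:30: 8:50 AM + 9:30 = 6:20 PM on Aug 16.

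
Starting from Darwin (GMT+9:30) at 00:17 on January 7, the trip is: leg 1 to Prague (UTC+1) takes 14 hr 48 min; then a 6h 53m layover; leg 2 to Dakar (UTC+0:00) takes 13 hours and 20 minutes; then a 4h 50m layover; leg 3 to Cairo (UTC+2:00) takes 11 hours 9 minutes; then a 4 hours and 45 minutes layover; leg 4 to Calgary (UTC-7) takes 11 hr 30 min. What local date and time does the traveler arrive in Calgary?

Convert departure to UTC: 00:17 − 9:30 = 14:47 UTC on Jan 6.
Add 14 hours and 48 minutes leg 1 → 05:35 UTC (Jan 7).
Add 6 hours and 53 minutes layover in Prague → 12:28 UTC.
Add 13 hours 20 minutes leg 2 → 01:48 UTC (Jan 8).
Add 4 hours and 50 minutes layover in Dakar → 06:38 UTC.
Add 11 hours and 9 minutes leg 3 → 17:47 UTC.
Add 4 hours 45 minutes layover in Cairo → 22:32 UTC.
Add 11 hours 30 minutes leg 4 → 10:02 UTC (Jan 9).
Calgary is UTC−7:00, so local arrival = 10:02 − 7:00 = 03:02 on Jan 9.

03:02 on January 9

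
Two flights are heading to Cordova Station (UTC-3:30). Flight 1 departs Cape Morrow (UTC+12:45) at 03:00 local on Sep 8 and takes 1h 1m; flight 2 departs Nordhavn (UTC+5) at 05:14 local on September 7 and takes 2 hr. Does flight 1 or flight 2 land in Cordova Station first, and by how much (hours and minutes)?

Flight 1 in UTC: 03:00 − 12:45 = 14:15 on Sep 7.
+1 hour and 1 minute → arrive 15:16 UTC on Sep 7.
Flight 2 in UTC: 05:14 − 5:00 = 00:14 on Sep 7.
+2 hours → arrive 02:14 UTC on Sep 7.
Flight 2 lands earlier by 13 hours 2 minutes.

the second, by 13 hours 2 minutes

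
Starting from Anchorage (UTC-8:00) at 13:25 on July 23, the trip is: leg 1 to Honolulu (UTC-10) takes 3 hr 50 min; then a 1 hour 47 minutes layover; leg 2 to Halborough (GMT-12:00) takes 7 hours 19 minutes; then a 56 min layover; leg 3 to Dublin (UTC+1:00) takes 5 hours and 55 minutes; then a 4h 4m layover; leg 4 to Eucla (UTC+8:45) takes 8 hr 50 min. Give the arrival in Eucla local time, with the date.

14:51 on Jul 25

Convert departure to UTC: 13:25 + 8:00 = 21:25 UTC on Jul 23.
Add 3 hours and 50 minutes leg 1 → 01:15 UTC (Jul 24).
Add 1 hour and 47 minutes layover in Honolulu → 03:02 UTC.
Add 7 hours and 19 minutes leg 2 → 10:21 UTC.
Add 56 minutes layover in Halborough → 11:17 UTC.
Add 5 hours and 55 minutes leg 3 → 17:12 UTC.
Add 4 hours and 4 minutes layover in Dublin → 21:16 UTC.
Add 8 hours and 50 minutes leg 4 → 06:06 UTC (Jul 25).
Eucla is UTC+8:45, so local arrival = 06:06 + 8:45 = 14:51 on Jul 25.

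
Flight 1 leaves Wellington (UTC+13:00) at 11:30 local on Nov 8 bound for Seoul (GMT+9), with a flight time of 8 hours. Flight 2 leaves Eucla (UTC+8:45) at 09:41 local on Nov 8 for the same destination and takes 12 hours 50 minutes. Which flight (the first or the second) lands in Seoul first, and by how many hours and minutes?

the first, by 7 hours 16 minutes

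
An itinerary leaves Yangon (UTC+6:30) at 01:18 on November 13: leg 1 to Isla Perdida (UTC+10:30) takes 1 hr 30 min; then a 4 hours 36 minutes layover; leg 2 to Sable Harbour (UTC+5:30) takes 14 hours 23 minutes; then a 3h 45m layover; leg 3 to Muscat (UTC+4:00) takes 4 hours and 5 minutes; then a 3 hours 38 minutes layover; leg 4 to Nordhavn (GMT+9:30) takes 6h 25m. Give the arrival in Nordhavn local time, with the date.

18:40 on Nov 14

Convert departure to UTC: 01:18 − 6:30 = 18:48 UTC on Nov 12.
Add 1 hour 30 minutes leg 1 → 20:18 UTC.
Add 4 hours 36 minutes layover in Isla Perdida → 00:54 UTC (Nov 13).
Add 14 hours and 23 minutes leg 2 → 15:17 UTC.
Add 3 hours and 45 minutes layover in Sable Harbour → 19:02 UTC.
Add 4 hours 5 minutes leg 3 → 23:07 UTC.
Add 3 hours 38 minutes layover in Muscat → 02:45 UTC (Nov 14).
Add 6 hours and 25 minutes leg 4 → 09:10 UTC.
Nordhavn is UTC+9:30, so local arrival = 09:10 + 9:30 = 18:40 on Nov 14.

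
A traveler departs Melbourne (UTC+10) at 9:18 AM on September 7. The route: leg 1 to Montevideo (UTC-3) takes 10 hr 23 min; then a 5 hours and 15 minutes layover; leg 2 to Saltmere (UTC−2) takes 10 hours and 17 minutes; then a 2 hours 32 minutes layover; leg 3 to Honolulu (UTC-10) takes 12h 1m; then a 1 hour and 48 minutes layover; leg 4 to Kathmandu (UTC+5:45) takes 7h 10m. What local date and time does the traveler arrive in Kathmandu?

6:29 AM on Sep 9

Convert departure to UTC: 9:18 AM − 10:00 = 11:18 PM UTC on Sep 6.
Add 10 hours and 23 minutes leg 1 → 9:41 AM UTC (Sep 7).
Add 5 hours 15 minutes layover in Montevideo → 2:56 PM UTC.
Add 10 hours 17 minutes leg 2 → 1:13 AM UTC (Sep 8).
Add 2 hours and 32 minutes layover in Saltmere → 3:45 AM UTC.
Add 12 hours and 1 minute leg 3 → 3:46 PM UTC.
Add 1 hour and 48 minutes layover in Honolulu → 5:34 PM UTC.
Add 7 hours 10 minutes leg 4 → 12:44 AM UTC (Sep 9).
Kathmandu is UTC+5:45, so local arrival = 12:44 AM + 5:45 = 6:29 AM on Sep 9.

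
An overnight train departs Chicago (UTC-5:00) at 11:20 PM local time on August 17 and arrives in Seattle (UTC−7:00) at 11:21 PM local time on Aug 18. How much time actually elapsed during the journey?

26 hours 1 minute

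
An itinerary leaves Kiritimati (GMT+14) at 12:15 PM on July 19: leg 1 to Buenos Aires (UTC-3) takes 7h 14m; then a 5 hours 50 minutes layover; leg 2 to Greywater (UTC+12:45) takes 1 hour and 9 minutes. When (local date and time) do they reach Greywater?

1:13 AM on July 20

Convert departure to UTC: 12:15 PM − 14:00 = 10:15 PM UTC on Jul 18.
Add 7 hours and 14 minutes leg 1 → 5:29 AM UTC (Jul 19).
Add 5 hours 50 minutes layover in Buenos Aires → 11:19 AM UTC.
Add 1 hour 9 minutes leg 2 → 12:28 PM UTC.
Greywater is UTC+12:45, so local arrival = 12:28 PM + 12:45 = 1:13 AM on Jul 20.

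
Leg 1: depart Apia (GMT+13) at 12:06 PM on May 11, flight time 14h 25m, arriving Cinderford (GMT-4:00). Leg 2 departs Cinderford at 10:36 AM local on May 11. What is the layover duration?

1 hour 5 minutes

Convert departure to UTC: 12:06 PM − 13:00 = 11:06 PM UTC on May 10.
Add 14 hours and 25 minutes flight time → 1:31 PM UTC (May 11).
Cinderford is UTC−4:00, so local arrival = 1:31 PM − 4:00 = 9:31 AM on May 11.
Layover = 10:36 AM − 9:31 AM = 1 hour 5 minutes.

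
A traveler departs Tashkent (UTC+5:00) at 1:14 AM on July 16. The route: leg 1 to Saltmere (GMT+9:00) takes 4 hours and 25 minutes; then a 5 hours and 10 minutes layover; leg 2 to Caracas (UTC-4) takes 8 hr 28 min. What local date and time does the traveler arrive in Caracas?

Convert departure to UTC: 1:14 AM − 5:00 = 8:14 PM UTC on Jul 15.
Add 4 hours 25 minutes leg 1 → 12:39 AM UTC (Jul 16).
Add 5 hours and 10 minutes layover in Saltmere → 5:49 AM UTC.
Add 8 hours and 28 minutes leg 2 → 2:17 PM UTC.
Caracas is UTC−4:00, so local arrival = 2:17 PM − 4:00 = 10:17 AM on Jul 16.

10:17 AM on July 16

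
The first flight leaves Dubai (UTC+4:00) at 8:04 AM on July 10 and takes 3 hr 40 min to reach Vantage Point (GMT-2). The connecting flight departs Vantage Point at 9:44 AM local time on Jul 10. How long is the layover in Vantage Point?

4 hours

Convert departure to UTC: 8:04 AM − 4:00 = 4:04 AM UTC on Jul 10.
Add 3 hours 40 minutes flight time → 7:44 AM UTC.
Vantage Point is UTC−2:00, so local arrival = 7:44 AM − 2:00 = 5:44 AM on Jul 10.
Layover = 9:44 AM − 5:44 AM = 4 hours.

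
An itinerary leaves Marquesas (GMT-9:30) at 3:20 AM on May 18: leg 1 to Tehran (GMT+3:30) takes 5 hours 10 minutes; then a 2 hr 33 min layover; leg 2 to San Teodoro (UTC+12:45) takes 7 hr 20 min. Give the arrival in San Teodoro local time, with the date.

Convert departure to UTC: 3:20 AM + 9:30 = 12:50 PM UTC on May 18.
Add 5 hours 10 minutes leg 1 → 6:00 PM UTC.
Add 2 hours and 33 minutes layover in Tehran → 8:33 PM UTC.
Add 7 hours 20 minutes leg 2 → 3:53 AM UTC (May 19).
San Teodoro is UTC+12:45, so local arrival = 3:53 AM + 12:45 = 4:38 PM on May 19.

4:38 PM on May 19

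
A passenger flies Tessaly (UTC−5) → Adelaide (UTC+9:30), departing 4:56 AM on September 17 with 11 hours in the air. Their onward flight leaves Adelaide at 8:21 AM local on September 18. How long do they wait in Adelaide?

1 hour 55 minutes

Convert departure to UTC: 4:56 AM + 5:00 = 9:56 AM UTC on Sep 17.
Add 11 hours flight time → 8:56 PM UTC.
Adelaide is UTC+9:30, so local arrival = 8:56 PM + 9:30 = 6:26 AM on Sep 18.
Layover = 8:21 AM − 6:26 AM = 1 hour 55 minutes.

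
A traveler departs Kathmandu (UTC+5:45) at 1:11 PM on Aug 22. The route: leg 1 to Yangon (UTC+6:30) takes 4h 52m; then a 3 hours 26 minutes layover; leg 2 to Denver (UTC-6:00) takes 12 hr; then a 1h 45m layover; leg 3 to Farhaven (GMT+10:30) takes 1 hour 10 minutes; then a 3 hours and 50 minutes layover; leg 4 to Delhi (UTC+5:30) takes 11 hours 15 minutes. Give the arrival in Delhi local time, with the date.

Convert departure to UTC: 1:11 PM − 5:45 = 7:26 AM UTC on Aug 22.
Add 4 hours and 52 minutes leg 1 → 12:18 PM UTC.
Add 3 hours 26 minutes layover in Yangon → 3:44 PM UTC.
Add 12 hours leg 2 → 3:44 AM UTC (Aug 23).
Add 1 hour 45 minutes layover in Denver → 5:29 AM UTC.
Add 1 hour 10 minutes leg 3 → 6:39 AM UTC.
Add 3 hours and 50 minutes layover in Farhaven → 10:29 AM UTC.
Add 11 hours 15 minutes leg 4 → 9:44 PM UTC.
Delhi is UTC+5:30, so local arrival = 9:44 PM + 5:30 = 3:14 AM on Aug 24.

3:14 AM on August 24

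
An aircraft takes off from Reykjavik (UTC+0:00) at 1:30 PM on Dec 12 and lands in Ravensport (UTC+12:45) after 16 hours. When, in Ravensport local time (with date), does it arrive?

6:15 PM on December 13

Reykjavik is at UTC+0, so departure is already 1:30 PM UTC on Dec 12.
Add 16 hours travel time → 5:30 AM UTC (Dec 13).
Ravensport is UTC+12:45, so local arrival = 5:30 AM + 12:45 = 6:15 PM on Dec 13.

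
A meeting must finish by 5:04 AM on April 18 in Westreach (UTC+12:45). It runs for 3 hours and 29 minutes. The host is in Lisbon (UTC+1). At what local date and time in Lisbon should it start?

Target end time in UTC: 5:04 AM − 12:45 = 4:19 PM on Apr 17.
Subtract 3 hours 29 minutes → start 12:50 PM UTC on Apr 17.
Lisbon is UTC+1:00: 12:50 PM + 1:00 = 1:50 PM on Apr 17.

1:50 PM on April 17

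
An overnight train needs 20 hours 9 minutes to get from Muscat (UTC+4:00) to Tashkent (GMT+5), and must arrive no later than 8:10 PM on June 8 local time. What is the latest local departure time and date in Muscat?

11:01 PM on June 7

Target arrival in UTC: 8:10 PM − 5:00 = 3:10 PM on Jun 8.
Subtract 20 hours and 9 minutes → departure 7:01 PM UTC on Jun 7.
Muscat is UTC+4:00: 7:01 PM + 4:00 = 11:01 PM on Jun 7.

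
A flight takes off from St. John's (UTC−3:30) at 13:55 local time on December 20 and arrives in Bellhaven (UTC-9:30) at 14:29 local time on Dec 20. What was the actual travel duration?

Departure in UTC: 13:55 + 3:30 = 17:25 on Dec 20.
Arrival in UTC: 14:29 + 9:30 = 23:59 on Dec 20.
Elapsed = 23:59 − 17:25 = 6 hours 34 minutes.

6 hours 34 minutes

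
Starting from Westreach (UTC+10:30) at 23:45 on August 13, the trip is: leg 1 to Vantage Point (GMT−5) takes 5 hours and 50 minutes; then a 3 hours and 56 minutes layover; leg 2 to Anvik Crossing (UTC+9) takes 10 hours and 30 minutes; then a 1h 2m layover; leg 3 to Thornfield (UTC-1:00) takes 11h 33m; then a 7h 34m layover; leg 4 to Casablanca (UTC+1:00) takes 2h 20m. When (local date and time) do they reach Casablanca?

09:00 on Aug 15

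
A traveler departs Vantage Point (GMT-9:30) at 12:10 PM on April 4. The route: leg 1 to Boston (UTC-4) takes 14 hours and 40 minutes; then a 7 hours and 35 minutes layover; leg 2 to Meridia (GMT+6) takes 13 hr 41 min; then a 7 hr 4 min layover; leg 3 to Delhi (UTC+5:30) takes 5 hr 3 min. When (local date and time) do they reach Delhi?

Convert departure to UTC: 12:10 PM + 9:30 = 9:40 PM UTC on Apr 4.
Add 14 hours 40 minutes leg 1 → 12:20 PM UTC (Apr 5).
Add 7 hours and 35 minutes layover in Boston → 7:55 PM UTC.
Add 13 hours and 41 minutes leg 2 → 9:36 AM UTC (Apr 6).
Add 7 hours 4 minutes layover in Meridia → 4:40 PM UTC.
Add 5 hours and 3 minutes leg 3 → 9:43 PM UTC.
Delhi is UTC+5:30, so local arrival = 9:43 PM + 5:30 = 3:13 AM on Apr 7.

3:13 AM on Apr 7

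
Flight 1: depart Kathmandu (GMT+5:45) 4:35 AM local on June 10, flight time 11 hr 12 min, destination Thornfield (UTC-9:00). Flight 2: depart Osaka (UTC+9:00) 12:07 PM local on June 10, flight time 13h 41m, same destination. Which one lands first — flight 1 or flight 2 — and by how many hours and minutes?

Flight 1 in UTC: 4:35 AM − 5:45 = 10:50 PM on Jun 9.
+11 hours 12 minutes → arrive 10:02 AM UTC on Jun 10.
Flight 2 in UTC: 12:07 PM − 9:00 = 3:07 AM on Jun 10.
+13 hours 41 minutes → arrive 4:48 PM UTC on Jun 10.
Flight 1 lands earlier by 6 hours 46 minutes.

the first, by 6 hours 46 minutes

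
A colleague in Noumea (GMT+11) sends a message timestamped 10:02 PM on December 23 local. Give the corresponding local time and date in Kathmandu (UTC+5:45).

Kathmandu is 5:15 behind Noumea.
Shift by the zone difference: 10:02 PM − 5:15 = 4:47 PM on Dec 23 in Kathmandu.

4:47 PM on Dec 23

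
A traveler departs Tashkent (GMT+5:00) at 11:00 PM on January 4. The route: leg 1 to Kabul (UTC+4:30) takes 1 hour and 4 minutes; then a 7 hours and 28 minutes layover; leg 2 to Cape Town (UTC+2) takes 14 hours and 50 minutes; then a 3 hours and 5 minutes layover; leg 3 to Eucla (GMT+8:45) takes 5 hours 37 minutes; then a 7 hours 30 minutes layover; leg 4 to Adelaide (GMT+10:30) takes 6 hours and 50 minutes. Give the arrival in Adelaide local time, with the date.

2:54 AM on Jan 7

Convert departure to UTC: 11:00 PM − 5:00 = 6:00 PM UTC on Jan 4.
Add 1 hour 4 minutes leg 1 → 7:04 PM UTC.
Add 7 hours and 28 minutes layover in Kabul → 2:32 AM UTC (Jan 5).
Add 14 hours and 50 minutes leg 2 → 5:22 PM UTC.
Add 3 hours and 5 minutes layover in Cape Town → 8:27 PM UTC.
Add 5 hours and 37 minutes leg 3 → 2:04 AM UTC (Jan 6).
Add 7 hours and 30 minutes layover in Eucla → 9:34 AM UTC.
Add 6 hours and 50 minutes leg 4 → 4:24 PM UTC.
Adelaide is UTC+10:30, so local arrival = 4:24 PM + 10:30 = 2:54 AM on Jan 7.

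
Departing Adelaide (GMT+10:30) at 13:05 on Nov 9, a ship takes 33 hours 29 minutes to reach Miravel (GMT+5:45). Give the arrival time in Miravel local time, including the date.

17:49 on Nov 10

Convert departure to UTC: 13:05 − 10:30 = 02:35 UTC on Nov 9.
Add 33 hours 29 minutes travel time → 12:04 UTC (Nov 10).
Miravel is UTC+5:45, so local arrival = 12:04 + 5:45 = 17:49 on Nov 10.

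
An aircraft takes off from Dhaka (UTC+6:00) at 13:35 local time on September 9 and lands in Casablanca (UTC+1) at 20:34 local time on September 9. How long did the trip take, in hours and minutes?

Departure in UTC: 13:35 − 6:00 = 07:35 on Sep 9.
Arrival in UTC: 20:34 − 1:00 = 19:34 on Sep 9.
Elapsed = 19:34 − 07:35 = 11 hours 59 minutes.

11 hours 59 minutes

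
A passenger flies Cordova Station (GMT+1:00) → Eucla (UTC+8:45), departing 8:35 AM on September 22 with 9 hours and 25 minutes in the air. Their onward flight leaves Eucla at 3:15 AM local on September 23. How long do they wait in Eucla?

1 hour 30 minutes

Convert departure to UTC: 8:35 AM − 1:00 = 7:35 AM UTC on Sep 22.
Add 9 hours and 25 minutes flight time → 5:00 PM UTC.
Eucla is UTC+8:45, so local arrival = 5:00 PM + 8:45 = 1:45 AM on Sep 23.
Layover = 3:15 AM − 1:45 AM = 1 hour 30 minutes.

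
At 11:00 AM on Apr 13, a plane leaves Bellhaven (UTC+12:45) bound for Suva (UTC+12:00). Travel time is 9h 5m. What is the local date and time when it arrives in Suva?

Convert departure to UTC: 11:00 AM − 12:45 = 10:15 PM UTC on Apr 12.
Add 9 hours and 5 minutes travel time → 7:20 AM UTC (Apr 13).
Suva is UTC+12:00, so local arrival = 7:20 AM + 12:00 = 7:20 PM on Apr 13.

7:20 PM on Apr 13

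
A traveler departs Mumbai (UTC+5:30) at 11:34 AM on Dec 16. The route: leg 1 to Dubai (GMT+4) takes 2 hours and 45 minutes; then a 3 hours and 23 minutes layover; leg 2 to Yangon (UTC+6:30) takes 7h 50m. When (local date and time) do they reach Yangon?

2:32 AM on Dec 17

Convert departure to UTC: 11:34 AM − 5:30 = 6:04 AM UTC on Dec 16.
Add 2 hours and 45 minutes leg 1 → 8:49 AM UTC.
Add 3 hours and 23 minutes layover in Dubai → 12:12 PM UTC.
Add 7 hours and 50 minutes leg 2 → 8:02 PM UTC.
Yangon is UTC+6:30, so local arrival = 8:02 PM + 6:30 = 2:32 AM on Dec 17.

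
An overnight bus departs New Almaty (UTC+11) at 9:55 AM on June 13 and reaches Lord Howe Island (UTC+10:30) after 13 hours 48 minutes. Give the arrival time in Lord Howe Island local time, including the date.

11:13 PM on June 13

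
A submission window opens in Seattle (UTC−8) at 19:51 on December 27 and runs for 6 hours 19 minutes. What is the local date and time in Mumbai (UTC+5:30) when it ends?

15:40 on December 28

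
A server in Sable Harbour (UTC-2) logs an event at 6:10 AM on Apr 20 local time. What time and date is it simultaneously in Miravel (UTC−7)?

1:10 AM on Apr 20

Miravel is 5:00 behind Sable Harbour.
Shift by the zone difference: 6:10 AM − 5:00 = 1:10 AM on Apr 20 in Miravel.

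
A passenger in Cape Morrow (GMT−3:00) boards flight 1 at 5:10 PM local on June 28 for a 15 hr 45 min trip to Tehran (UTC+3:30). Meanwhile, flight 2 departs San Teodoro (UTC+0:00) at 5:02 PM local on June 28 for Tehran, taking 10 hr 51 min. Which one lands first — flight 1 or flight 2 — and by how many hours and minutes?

Flight 1 in UTC: 5:10 PM + 3:00 = 8:10 PM on Jun 28.
+15 hours 45 minutes → arrive 11:55 AM UTC on Jun 29.
Flight 2 departs at 5:02 PM UTC (Jun 28).
+10 hours 51 minutes → arrive 3:53 AM UTC on Jun 29.
Flight 2 lands earlier by 8 hours 2 minutes.

the second, by 8 hours 2 minutes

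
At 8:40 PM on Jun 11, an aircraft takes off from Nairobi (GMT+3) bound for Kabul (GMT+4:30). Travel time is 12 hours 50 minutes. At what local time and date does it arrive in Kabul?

11:00 AM on June 12

Convert departure to UTC: 8:40 PM − 3:00 = 5:40 PM UTC on Jun 11.
Add 12 hours 50 minutes travel time → 6:30 AM UTC (Jun 12).
Kabul is UTC+4:30, so local arrival = 6:30 AM + 4:30 = 11:00 AM on Jun 12.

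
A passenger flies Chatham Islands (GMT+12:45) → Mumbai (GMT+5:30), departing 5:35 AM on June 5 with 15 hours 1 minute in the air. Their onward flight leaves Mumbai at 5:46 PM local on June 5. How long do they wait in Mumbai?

4 hours 25 minutes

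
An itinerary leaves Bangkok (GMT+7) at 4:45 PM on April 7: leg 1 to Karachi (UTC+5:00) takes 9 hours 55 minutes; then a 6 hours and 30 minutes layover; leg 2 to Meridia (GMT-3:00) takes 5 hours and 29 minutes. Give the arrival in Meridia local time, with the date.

Convert departure to UTC: 4:45 PM − 7:00 = 9:45 AM UTC on Apr 7.
Add 9 hours and 55 minutes leg 1 → 7:40 PM UTC.
Add 6 hours and 30 minutes layover in Karachi → 2:10 AM UTC (Apr 8).
Add 5 hours 29 minutes leg 2 → 7:39 AM UTC.
Meridia is UTC−3:00, so local arrival = 7:39 AM − 3:00 = 4:39 AM on Apr 8.

4:39 AM on April 8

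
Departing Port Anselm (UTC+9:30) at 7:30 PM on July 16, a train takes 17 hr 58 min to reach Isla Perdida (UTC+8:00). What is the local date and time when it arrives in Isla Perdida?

Convert departure to UTC: 7:30 PM − 9:30 = 10:00 AM UTC on Jul 16.
Add 17 hours and 58 minutes travel time → 3:58 AM UTC (Jul 17).
Isla Perdida is UTC+8:00, so local arrival = 3:58 AM + 8:00 = 11:58 AM on Jul 17.

11:58 AM on July 17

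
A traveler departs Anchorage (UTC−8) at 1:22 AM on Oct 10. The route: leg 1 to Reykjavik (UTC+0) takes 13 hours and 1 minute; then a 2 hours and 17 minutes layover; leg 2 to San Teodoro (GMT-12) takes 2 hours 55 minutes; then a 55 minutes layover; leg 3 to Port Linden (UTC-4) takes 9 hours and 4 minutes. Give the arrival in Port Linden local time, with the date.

9:34 AM on October 11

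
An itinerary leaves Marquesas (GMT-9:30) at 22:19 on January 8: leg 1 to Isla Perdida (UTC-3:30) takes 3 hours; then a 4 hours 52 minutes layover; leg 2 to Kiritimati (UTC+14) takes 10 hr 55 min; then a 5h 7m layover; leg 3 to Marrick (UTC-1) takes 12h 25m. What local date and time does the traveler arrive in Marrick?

19:08 on January 10

Convert departure to UTC: 22:19 + 9:30 = 07:49 UTC on Jan 9.
Add 3 hours leg 1 → 10:49 UTC.
Add 4 hours and 52 minutes layover in Isla Perdida → 15:41 UTC.
Add 10 hours 55 minutes leg 2 → 02:36 UTC (Jan 10).
Add 5 hours and 7 minutes layover in Kiritimati → 07:43 UTC.
Add 12 hours 25 minutes leg 3 → 20:08 UTC.
Marrick is UTC−1:00, so local arrival = 20:08 − 1:00 = 19:08 on Jan 10.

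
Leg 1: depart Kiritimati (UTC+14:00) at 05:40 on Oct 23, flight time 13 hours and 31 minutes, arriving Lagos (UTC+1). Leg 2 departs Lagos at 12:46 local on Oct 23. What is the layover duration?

Convert departure to UTC: 05:40 − 14:00 = 15:40 UTC on Oct 22.
Add 13 hours and 31 minutes flight time → 05:11 UTC (Oct 23).
Lagos is UTC+1:00, so local arrival = 05:11 + 1:00 = 06:11 on Oct 23.
Layover = 12:46 − 06:11 = 6 hours 35 minutes.

6 hours 35 minutes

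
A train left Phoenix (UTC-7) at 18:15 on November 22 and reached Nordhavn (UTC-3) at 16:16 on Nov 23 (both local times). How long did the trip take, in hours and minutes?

18 hours 1 minute

Nordhavn is 4:00 ahead of Phoenix.
Clock-face elapsed time (ignoring zones) is 22 hours 1 minute.
Actual elapsed = 22 hours 1 minute − 4:00 = 18 hours 1 minute.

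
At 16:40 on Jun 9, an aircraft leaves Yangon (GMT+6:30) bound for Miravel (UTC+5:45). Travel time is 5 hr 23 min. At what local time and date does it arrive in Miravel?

21:18 on June 9

Convert departure to UTC: 16:40 − 6:30 = 10:10 UTC on Jun 9.
Add 5 hours 23 minutes travel time → 15:33 UTC.
Miravel is UTC+5:45, so local arrival = 15:33 + 5:45 = 21:18 on Jun 9.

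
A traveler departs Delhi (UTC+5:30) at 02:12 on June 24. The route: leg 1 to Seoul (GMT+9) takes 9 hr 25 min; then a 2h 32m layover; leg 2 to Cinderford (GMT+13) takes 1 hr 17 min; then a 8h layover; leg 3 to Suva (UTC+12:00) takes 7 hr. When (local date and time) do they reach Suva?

Convert departure to UTC: 02:12 − 5:30 = 20:42 UTC on Jun 23.
Add 9 hours and 25 minutes leg 1 → 06:07 UTC (Jun 24).
Add 2 hours 32 minutes layover in Seoul → 08:39 UTC.
Add 1 hour 17 minutes leg 2 → 09:56 UTC.
Add 8 hours layover in Cinderford → 17:56 UTC.
Add 7 hours leg 3 → 00:56 UTC (Jun 25).
Suva is UTC+12:00, so local arrival = 00:56 + 12:00 = 12:56 on Jun 25.

12:56 on Jun 25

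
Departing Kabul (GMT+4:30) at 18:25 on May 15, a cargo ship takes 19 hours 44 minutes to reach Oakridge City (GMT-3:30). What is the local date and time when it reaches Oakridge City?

06:09 on May 16

Oakridge City is 8:00 behind Kabul.
After 19 hours 44 minutes it is 14:09 (May 16) in Kabul.
Shift by the zone difference: 14:09 − 8:00 = 06:09 on May 16 in Oakridge City.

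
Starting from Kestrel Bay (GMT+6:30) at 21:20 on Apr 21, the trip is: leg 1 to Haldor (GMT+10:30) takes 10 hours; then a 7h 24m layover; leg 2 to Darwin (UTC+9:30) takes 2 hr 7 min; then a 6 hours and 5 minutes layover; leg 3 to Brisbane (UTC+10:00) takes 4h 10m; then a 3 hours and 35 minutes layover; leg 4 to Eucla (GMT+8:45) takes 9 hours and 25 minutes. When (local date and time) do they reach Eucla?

Convert departure to UTC: 21:20 − 6:30 = 14:50 UTC on Apr 21.
Add 10 hours leg 1 → 00:50 UTC (Apr 22).
Add 7 hours and 24 minutes layover in Haldor → 08:14 UTC.
Add 2 hours 7 minutes leg 2 → 10:21 UTC.
Add 6 hours 5 minutes layover in Darwin → 16:26 UTC.
Add 4 hours 10 minutes leg 3 → 20:36 UTC.
Add 3 hours and 35 minutes layover in Brisbane → 00:11 UTC (Apr 23).
Add 9 hours 25 minutes leg 4 → 09:36 UTC.
Eucla is UTC+8:45, so local arrival = 09:36 + 8:45 = 18:21 on Apr 23.

18:21 on April 23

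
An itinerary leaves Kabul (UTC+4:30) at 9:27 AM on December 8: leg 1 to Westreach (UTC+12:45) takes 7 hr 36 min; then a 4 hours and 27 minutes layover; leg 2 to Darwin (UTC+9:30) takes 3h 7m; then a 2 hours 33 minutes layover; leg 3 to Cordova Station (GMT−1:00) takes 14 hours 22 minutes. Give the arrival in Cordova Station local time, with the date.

12:02 PM on Dec 9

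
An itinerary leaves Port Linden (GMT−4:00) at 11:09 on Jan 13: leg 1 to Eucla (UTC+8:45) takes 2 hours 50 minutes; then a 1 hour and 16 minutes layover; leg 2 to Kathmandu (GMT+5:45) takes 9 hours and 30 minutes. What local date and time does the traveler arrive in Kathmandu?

10:30 on January 14

Convert departure to UTC: 11:09 + 4:00 = 15:09 UTC on Jan 13.
Add 2 hours and 50 minutes leg 1 → 17:59 UTC.
Add 1 hour 16 minutes layover in Eucla → 19:15 UTC.
Add 9 hours 30 minutes leg 2 → 04:45 UTC (Jan 14).
Kathmandu is UTC+5:45, so local arrival = 04:45 + 5:45 = 10:30 on Jan 14.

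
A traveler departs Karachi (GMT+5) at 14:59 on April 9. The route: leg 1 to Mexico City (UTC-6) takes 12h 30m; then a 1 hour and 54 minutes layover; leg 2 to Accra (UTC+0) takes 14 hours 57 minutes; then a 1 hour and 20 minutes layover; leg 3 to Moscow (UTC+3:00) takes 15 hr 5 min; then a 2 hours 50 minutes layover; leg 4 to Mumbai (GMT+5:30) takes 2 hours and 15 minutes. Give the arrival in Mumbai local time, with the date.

Convert departure to UTC: 14:59 − 5:00 = 09:59 UTC on Apr 9.
Add 12 hours 30 minutes leg 1 → 22:29 UTC.
Add 1 hour 54 minutes layover in Mexico City → 00:23 UTC (Apr 10).
Add 14 hours and 57 minutes leg 2 → 15:20 UTC.
Add 1 hour and 20 minutes layover in Accra → 16:40 UTC.
Add 15 hours and 5 minutes leg 3 → 07:45 UTC (Apr 11).
Add 2 hours and 50 minutes layover in Moscow → 10:35 UTC.
Add 2 hours 15 minutes leg 4 → 12:50 UTC.
Mumbai is UTC+5:30, so local arrival = 12:50 + 5:30 = 18:20 on Apr 11.

18:20 on April 11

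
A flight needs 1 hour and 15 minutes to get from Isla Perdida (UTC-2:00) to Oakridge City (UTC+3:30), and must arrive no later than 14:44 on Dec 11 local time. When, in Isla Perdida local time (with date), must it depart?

Target arrival in UTC: 14:44 − 3:30 = 11:14 on Dec 11.
Subtract 1 hour 15 minutes → departure 09:59 UTC on Dec 11.
Isla Perdida is UTC−2:00: 09:59 − 2:00 = 07:59 on Dec 11.

07:59 on December 11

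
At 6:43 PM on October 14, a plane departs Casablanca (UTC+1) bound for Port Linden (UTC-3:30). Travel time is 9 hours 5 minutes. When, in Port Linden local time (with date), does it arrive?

Convert departure to UTC: 6:43 PM − 1:00 = 5:43 PM UTC on Oct 14.
Add 9 hours and 5 minutes travel time → 2:48 AM UTC (Oct 15).
Port Linden is UTC−3:30, so local arrival = 2:48 AM − 3:30 = 11:18 PM on Oct 14.

11:18 PM on Oct 14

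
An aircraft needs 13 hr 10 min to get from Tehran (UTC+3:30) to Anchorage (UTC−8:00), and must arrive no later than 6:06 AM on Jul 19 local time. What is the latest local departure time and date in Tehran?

Target arrival in UTC: 6:06 AM + 8:00 = 2:06 PM on Jul 19.
Subtract 13 hours and 10 minutes → departure 12:56 AM UTC on Jul 19.
Tehran is UTC+3:30: 12:56 AM + 3:30 = 4:26 AM on Jul 19.

4:26 AM on July 19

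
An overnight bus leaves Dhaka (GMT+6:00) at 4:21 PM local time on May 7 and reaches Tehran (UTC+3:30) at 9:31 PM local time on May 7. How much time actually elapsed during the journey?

Departure in UTC: 4:21 PM − 6:00 = 10:21 AM on May 7.
Arrival in UTC: 9:31 PM − 3:30 = 6:01 PM on May 7.
Elapsed = 6:01 PM − 10:21 AM = 7 hours 40 minutes.

7 hours 40 minutes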